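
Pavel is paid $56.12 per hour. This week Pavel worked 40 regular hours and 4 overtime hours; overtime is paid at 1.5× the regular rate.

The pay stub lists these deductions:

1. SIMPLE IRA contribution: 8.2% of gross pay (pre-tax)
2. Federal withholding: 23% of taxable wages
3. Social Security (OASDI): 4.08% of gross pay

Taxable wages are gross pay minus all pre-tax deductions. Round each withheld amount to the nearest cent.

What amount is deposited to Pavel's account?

Regular pay: 40 × $56.12 = $2244.80
Overtime pay: 4 × $56.12 × 1.5 = $336.72
Gross pay = $2244.80 + $336.72 = $2581.52
SIMPLE IRA contribution: $2581.52 × 0.082 = $211.68
Taxable wages = $2581.52 − $211.68 = $2369.84
Federal withholding: $2369.84 × 0.23 = $545.06
Social Security (OASDI): $2581.52 × 0.0408 = $105.33
Total deductions = $211.68 + $545.06 + $105.33 = $862.07
Net pay = $2581.52 − $862.07 = $1719.45

$1719.45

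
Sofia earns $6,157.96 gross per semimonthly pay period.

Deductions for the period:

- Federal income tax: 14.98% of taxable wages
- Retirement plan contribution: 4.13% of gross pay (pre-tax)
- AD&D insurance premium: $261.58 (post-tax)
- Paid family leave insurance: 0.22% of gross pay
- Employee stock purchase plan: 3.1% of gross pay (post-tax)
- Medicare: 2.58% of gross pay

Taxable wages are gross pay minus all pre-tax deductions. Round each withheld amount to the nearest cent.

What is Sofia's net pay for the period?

$4,394.36

Retirement plan contribution: $6,157.96 × 0.0413 = $254.32
Taxable wages = $6,157.96 − $254.32 = $5,903.64
Federal income tax: $5,903.64 × 0.1498 = $884.37
Paid family leave insurance: $6,157.96 × 0.0022 = $13.55
Medicare: $6,157.96 × 0.0258 = $158.88
Employee stock purchase plan: $6,157.96 × 0.031 = $190.90
AD&D insurance premium: $261.58
Total deductions = $254.32 + $884.37 + $13.55 + $158.88 + $190.90 + $261.58 = $1,763.60
Net pay = $6,157.96 − $1,763.60 = $4,394.36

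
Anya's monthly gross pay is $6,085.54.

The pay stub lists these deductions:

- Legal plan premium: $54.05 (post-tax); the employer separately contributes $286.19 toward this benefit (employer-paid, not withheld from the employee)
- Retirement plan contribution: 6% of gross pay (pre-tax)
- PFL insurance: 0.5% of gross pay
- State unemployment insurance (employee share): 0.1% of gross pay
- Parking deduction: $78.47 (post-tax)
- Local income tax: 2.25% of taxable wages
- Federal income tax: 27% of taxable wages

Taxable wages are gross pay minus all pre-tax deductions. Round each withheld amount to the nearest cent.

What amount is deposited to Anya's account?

Retirement plan contribution: $6,085.54 × 0.06 = $365.13
Taxable wages = $6,085.54 − $365.13 = $5,720.41
Federal income tax: $5,720.41 × 0.27 = $1,544.51
Local income tax: $5,720.41 × 0.0225 = $128.71
PFL insurance: $6,085.54 × 0.005 = $30.43
State unemployment insurance (employee share): $6,085.54 × 0.001 = $6.09
Parking deduction: $78.47
Legal plan premium: $54.05
(Employer's $286.19 toward legal plan premium is not withheld from the employee.)
Total deductions = $365.13 + $1,544.51 + $128.71 + $30.43 + $6.09 + $78.47 + $54.05 = $2,207.39
Net pay = $6,085.54 − $2,207.39 = $3,878.15

$3,878.15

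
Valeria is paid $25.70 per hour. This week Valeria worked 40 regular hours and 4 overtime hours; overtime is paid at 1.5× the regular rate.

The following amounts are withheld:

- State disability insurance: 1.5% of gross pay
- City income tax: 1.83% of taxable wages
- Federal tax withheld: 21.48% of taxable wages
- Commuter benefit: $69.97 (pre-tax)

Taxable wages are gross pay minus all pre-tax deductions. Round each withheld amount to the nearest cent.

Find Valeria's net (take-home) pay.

$835.24

Regular pay: 40 × $25.70 = $1,028.00
Overtime pay: 4 × $25.70 × 1.5 = $154.20
Gross pay = $1,028.00 + $154.20 = $1,182.20
Commuter benefit: $69.97
Taxable wages = $1,182.20 − $69.97 = $1,112.23
Federal tax withheld: $1,112.23 × 0.2148 = $238.91
City income tax: $1,112.23 × 0.0183 = $20.35
State disability insurance: $1,182.20 × 0.015 = $17.73
Total deductions = $69.97 + $238.91 + $20.35 + $17.73 = $346.96
Net pay = $1,182.20 − $346.96 = $835.24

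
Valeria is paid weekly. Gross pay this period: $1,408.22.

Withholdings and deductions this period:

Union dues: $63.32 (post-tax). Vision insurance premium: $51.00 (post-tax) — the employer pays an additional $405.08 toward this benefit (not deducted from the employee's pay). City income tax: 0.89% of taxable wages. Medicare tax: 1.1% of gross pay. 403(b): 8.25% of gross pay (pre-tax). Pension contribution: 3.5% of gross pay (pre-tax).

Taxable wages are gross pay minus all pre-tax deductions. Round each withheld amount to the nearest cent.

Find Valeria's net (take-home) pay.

$1,101.88

403(b): $1,408.22 × 0.0825 = $116.18
Pension contribution: $1,408.22 × 0.035 = $49.29
Pre-tax total = $116.18 + $49.29 = $165.47
Taxable wages = $1,408.22 − $165.47 = $1,242.75
City income tax: $1,242.75 × 0.0089 = $11.06
Medicare tax: $1,408.22 × 0.011 = $15.49
Union dues: $63.32
Vision insurance premium: $51.00
(Employer's $405.08 toward vision insurance premium is not withheld from the employee.)
Total deductions = $116.18 + $49.29 + $11.06 + $15.49 + $63.32 + $51.00 = $306.34
Net pay = $1,408.22 − $306.34 = $1,101.88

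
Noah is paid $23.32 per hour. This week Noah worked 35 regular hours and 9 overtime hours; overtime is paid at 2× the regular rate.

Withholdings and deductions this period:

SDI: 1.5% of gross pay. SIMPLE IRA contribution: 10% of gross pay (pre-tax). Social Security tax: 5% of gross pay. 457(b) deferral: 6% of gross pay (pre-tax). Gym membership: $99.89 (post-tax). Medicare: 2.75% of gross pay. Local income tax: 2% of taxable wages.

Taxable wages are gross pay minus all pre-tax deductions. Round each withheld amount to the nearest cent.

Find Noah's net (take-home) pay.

Regular pay: 35 × $23.32 = $816.20
Overtime pay: 9 × $23.32 × 2 = $419.76
Gross pay = $816.20 + $419.76 = $1,235.96
SIMPLE IRA contribution: $1,235.96 × 0.1 = $123.60
457(b) deferral: $1,235.96 × 0.06 = $74.16
Pre-tax total = $123.60 + $74.16 = $197.76
Taxable wages = $1,235.96 − $197.76 = $1,038.20
Local income tax: $1,038.20 × 0.02 = $20.76
Social Security tax: $1,235.96 × 0.05 = $61.80
Medicare: $1,235.96 × 0.0275 = $33.99
SDI: $1,235.96 × 0.015 = $18.54
Gym membership: $99.89
Total deductions = $123.60 + $74.16 + $20.76 + $61.80 + $33.99 + $18.54 + $99.89 = $432.74
Net pay = $1,235.96 − $432.74 = $803.22

$803.22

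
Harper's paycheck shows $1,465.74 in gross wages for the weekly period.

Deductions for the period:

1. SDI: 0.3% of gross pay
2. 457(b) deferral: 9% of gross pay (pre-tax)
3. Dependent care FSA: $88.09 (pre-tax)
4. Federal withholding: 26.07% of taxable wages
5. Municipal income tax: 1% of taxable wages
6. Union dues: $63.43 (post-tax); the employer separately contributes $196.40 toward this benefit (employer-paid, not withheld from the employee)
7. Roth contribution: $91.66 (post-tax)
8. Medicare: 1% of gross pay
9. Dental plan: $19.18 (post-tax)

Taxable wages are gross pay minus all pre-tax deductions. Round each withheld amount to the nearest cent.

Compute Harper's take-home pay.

457(b) deferral: $1,465.74 × 0.09 = $131.92
Dependent care FSA: $88.09
Pre-tax total = $131.92 + $88.09 = $220.01
Taxable wages = $1,465.74 − $220.01 = $1,245.73
Federal withholding: $1,245.73 × 0.2607 = $324.76
Municipal income tax: $1,245.73 × 0.01 = $12.46
Medicare: $1,465.74 × 0.01 = $14.66
SDI: $1,465.74 × 0.003 = $4.40
Union dues: $63.43
Dental plan: $19.18
Roth contribution: $91.66
(Employer's $196.40 toward union dues is not withheld from the employee.)
Total deductions = $131.92 + $88.09 + $324.76 + $12.46 + $14.66 + $4.40 + $63.43 + $19.18 + $91.66 = $750.56
Net pay = $1,465.74 − $750.56 = $715.18

$715.18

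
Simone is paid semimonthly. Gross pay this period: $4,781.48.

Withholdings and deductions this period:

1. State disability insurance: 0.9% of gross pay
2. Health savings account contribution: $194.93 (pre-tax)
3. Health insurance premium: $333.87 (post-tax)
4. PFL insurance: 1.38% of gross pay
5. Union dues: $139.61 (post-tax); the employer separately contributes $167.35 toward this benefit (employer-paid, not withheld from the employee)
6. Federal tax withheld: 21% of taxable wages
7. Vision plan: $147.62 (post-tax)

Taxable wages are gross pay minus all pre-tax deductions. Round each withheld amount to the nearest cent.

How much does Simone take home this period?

$2,893.26

Health savings account contribution: $194.93
Taxable wages = $4,781.48 − $194.93 = $4,586.55
Federal tax withheld: $4,586.55 × 0.21 = $963.18
State disability insurance: $4,781.48 × 0.009 = $43.03
PFL insurance: $4,781.48 × 0.0138 = $65.98
Union dues: $139.61
Health insurance premium: $333.87
Vision plan: $147.62
(Employer's $167.35 toward union dues is not withheld from the employee.)
Total deductions = $194.93 + $963.18 + $43.03 + $65.98 + $139.61 + $333.87 + $147.62 = $1,888.22
Net pay = $4,781.48 − $1,888.22 = $2,893.26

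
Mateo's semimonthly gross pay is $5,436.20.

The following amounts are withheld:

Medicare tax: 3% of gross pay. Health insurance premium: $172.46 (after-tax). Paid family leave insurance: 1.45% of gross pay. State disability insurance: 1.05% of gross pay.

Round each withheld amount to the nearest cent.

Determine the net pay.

Medicare tax: $5,436.20 × 0.03 = $163.09
Paid family leave insurance: $5,436.20 × 0.0145 = $78.82
State disability insurance: $5,436.20 × 0.0105 = $57.08
Health insurance premium: $172.46
Total deductions = $163.09 + $78.82 + $57.08 + $172.46 = $471.45
Net pay = $5,436.20 − $471.45 = $4,964.75

$4,964.75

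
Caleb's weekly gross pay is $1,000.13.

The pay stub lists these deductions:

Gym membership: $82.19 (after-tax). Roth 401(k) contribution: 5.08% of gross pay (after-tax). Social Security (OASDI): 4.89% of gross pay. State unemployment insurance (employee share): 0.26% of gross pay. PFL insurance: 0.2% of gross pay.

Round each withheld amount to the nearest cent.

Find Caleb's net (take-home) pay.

$813.62

State unemployment insurance (employee share): $1,000.13 × 0.0026 = $2.60
Social Security (OASDI): $1,000.13 × 0.0489 = $48.91
PFL insurance: $1,000.13 × 0.002 = $2.00
Roth 401(k) contribution: $1,000.13 × 0.0508 = $50.81
Gym membership: $82.19
Total deductions = $2.60 + $48.91 + $2.00 + $50.81 + $82.19 = $186.51
Net pay = $1,000.13 − $186.51 = $813.62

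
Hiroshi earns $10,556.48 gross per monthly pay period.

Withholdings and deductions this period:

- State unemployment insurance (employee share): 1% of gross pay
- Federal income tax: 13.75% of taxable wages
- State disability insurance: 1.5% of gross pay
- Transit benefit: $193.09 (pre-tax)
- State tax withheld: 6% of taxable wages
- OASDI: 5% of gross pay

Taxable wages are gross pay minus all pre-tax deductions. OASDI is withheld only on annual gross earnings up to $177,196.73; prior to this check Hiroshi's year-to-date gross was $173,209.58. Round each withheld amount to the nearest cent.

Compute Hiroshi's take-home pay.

$7,853.35

Transit benefit: $193.09
Taxable wages = $10,556.48 − $193.09 = $10,363.39
State tax withheld: $10,363.39 × 0.06 = $621.80
Federal income tax: $10,363.39 × 0.1375 = $1,424.97
OASDI: only $177,196.73 − $173,209.58 = $3,987.15 of this check is subject → $3,987.15 × 0.05 = $199.36
State unemployment insurance (employee share): $10,556.48 × 0.01 = $105.56
State disability insurance: $10,556.48 × 0.015 = $158.35
Total deductions = $193.09 + $621.80 + $1,424.97 + $199.36 + $105.56 + $158.35 = $2,703.13
Net pay = $10,556.48 − $2,703.13 = $7,853.35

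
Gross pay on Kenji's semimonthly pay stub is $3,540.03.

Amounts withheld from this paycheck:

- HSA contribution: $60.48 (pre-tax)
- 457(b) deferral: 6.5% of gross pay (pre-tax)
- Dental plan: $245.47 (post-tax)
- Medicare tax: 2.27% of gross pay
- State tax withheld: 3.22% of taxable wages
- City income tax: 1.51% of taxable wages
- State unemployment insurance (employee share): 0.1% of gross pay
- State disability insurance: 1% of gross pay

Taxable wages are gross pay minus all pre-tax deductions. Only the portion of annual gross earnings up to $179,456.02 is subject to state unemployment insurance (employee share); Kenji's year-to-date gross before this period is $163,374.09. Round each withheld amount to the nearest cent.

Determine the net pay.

HSA contribution: $60.48
457(b) deferral: $3,540.03 × 0.065 = $230.10
Pre-tax total = $60.48 + $230.10 = $290.58
Taxable wages = $3,540.03 − $290.58 = $3,249.45
City income tax: $3,249.45 × 0.0151 = $49.07
State tax withheld: $3,249.45 × 0.0322 = $104.63
State unemployment insurance (employee share): cap not yet reached, full $3,540.03 is subject → $3,540.03 × 0.001 = $3.54
Medicare tax: $3,540.03 × 0.0227 = $80.36
State disability insurance: $3,540.03 × 0.01 = $35.40
Dental plan: $245.47
Total deductions = $60.48 + $230.10 + $49.07 + $104.63 + $3.54 + $80.36 + $35.40 + $245.47 = $809.05
Net pay = $3,540.03 − $809.05 = $2,730.98

$2,730.98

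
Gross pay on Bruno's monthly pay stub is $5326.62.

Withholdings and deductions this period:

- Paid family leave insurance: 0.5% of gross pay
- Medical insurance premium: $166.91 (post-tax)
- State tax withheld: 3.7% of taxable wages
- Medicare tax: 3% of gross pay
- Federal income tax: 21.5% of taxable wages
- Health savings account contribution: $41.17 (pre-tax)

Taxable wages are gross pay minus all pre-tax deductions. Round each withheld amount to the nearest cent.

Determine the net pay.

Health savings account contribution: $41.17
Taxable wages = $5326.62 − $41.17 = $5285.45
Federal income tax: $5285.45 × 0.215 = $1136.37
State tax withheld: $5285.45 × 0.037 = $195.56
Medicare tax: $5326.62 × 0.03 = $159.80
Paid family leave insurance: $5326.62 × 0.005 = $26.63
Medical insurance premium: $166.91
Total deductions = $41.17 + $1136.37 + $195.56 + $159.80 + $26.63 + $166.91 = $1726.44
Net pay = $5326.62 − $1726.44 = $3600.18

$3600.18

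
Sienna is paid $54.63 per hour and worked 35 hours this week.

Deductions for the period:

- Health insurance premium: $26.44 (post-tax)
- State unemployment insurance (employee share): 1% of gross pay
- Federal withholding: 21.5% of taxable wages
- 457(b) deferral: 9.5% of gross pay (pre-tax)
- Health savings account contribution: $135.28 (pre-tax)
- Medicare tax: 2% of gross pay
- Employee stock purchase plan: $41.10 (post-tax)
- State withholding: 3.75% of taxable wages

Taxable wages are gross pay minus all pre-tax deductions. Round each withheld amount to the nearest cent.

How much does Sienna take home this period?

$1,067.46

Gross pay: 35 × $54.63 = $1,912.05
457(b) deferral: $1,912.05 × 0.095 = $181.64
Health savings account contribution: $135.28
Pre-tax total = $181.64 + $135.28 = $316.92
Taxable wages = $1,912.05 − $316.92 = $1,595.13
State withholding: $1,595.13 × 0.0375 = $59.82
Federal withholding: $1,595.13 × 0.215 = $342.95
State unemployment insurance (employee share): $1,912.05 × 0.01 = $19.12
Medicare tax: $1,912.05 × 0.02 = $38.24
Health insurance premium: $26.44
Employee stock purchase plan: $41.10
Total deductions = $181.64 + $135.28 + $59.82 + $342.95 + $19.12 + $38.24 + $26.44 + $41.10 = $844.59
Net pay = $1,912.05 − $844.59 = $1,067.46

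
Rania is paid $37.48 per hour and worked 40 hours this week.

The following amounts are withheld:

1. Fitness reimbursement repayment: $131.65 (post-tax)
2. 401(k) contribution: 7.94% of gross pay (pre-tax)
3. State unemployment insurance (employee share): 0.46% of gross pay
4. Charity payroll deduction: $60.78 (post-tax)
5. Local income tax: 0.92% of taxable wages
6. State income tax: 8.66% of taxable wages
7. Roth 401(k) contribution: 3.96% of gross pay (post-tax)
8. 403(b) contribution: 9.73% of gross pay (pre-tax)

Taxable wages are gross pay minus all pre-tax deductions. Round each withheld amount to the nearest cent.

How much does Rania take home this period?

$857.34

Gross pay: 40 × $37.48 = $1,499.20
403(b) contribution: $1,499.20 × 0.0973 = $145.87
401(k) contribution: $1,499.20 × 0.0794 = $119.04
Pre-tax total = $145.87 + $119.04 = $264.91
Taxable wages = $1,499.20 − $264.91 = $1,234.29
Local income tax: $1,234.29 × 0.0092 = $11.36
State income tax: $1,234.29 × 0.0866 = $106.89
State unemployment insurance (employee share): $1,499.20 × 0.0046 = $6.90
Roth 401(k) contribution: $1,499.20 × 0.0396 = $59.37
Charity payroll deduction: $60.78
Fitness reimbursement repayment: $131.65
Total deductions = $145.87 + $119.04 + $11.36 + $106.89 + $6.90 + $59.37 + $60.78 + $131.65 = $641.86
Net pay = $1,499.20 − $641.86 = $857.34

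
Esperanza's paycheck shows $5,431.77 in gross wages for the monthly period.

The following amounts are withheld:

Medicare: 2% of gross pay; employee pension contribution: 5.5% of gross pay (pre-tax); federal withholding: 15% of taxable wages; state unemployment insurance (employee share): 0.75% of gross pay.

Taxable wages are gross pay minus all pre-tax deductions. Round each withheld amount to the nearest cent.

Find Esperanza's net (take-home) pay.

$4,213.69

Employee pension contribution: $5,431.77 × 0.055 = $298.75
Taxable wages = $5,431.77 − $298.75 = $5,133.02
Federal withholding: $5,133.02 × 0.15 = $769.95
Medicare: $5,431.77 × 0.02 = $108.64
State unemployment insurance (employee share): $5,431.77 × 0.0075 = $40.74
Total deductions = $298.75 + $769.95 + $108.64 + $40.74 = $1,218.08
Net pay = $5,431.77 − $1,218.08 = $4,213.69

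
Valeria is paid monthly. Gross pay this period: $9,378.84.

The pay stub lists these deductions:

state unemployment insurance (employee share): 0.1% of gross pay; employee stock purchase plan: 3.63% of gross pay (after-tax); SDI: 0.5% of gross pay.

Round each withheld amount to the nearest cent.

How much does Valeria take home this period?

$8,982.12

State unemployment insurance (employee share): $9,378.84 × 0.001 = $9.38
SDI: $9,378.84 × 0.005 = $46.89
Employee stock purchase plan: $9,378.84 × 0.0363 = $340.45
Total deductions = $9.38 + $46.89 + $340.45 = $396.72
Net pay = $9,378.84 − $396.72 = $8,982.12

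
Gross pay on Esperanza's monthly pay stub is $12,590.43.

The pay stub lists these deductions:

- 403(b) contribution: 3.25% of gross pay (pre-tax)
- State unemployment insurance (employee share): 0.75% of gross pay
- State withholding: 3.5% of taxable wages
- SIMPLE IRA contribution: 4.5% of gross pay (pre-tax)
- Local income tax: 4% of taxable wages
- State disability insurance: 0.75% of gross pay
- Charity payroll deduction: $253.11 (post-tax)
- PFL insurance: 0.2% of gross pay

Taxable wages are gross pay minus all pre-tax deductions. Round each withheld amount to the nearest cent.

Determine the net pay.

SIMPLE IRA contribution: $12,590.43 × 0.045 = $566.57
403(b) contribution: $12,590.43 × 0.0325 = $409.19
Pre-tax total = $566.57 + $409.19 = $975.76
Taxable wages = $12,590.43 − $975.76 = $11,614.67
State withholding: $11,614.67 × 0.035 = $406.51
Local income tax: $11,614.67 × 0.04 = $464.59
State unemployment insurance (employee share): $12,590.43 × 0.0075 = $94.43
State disability insurance: $12,590.43 × 0.0075 = $94.43
PFL insurance: $12,590.43 × 0.002 = $25.18
Charity payroll deduction: $253.11
Total deductions = $566.57 + $409.19 + $406.51 + $464.59 + $94.43 + $94.43 + $25.18 + $253.11 = $2,314.01
Net pay = $12,590.43 − $2,314.01 = $10,276.42

$10,276.42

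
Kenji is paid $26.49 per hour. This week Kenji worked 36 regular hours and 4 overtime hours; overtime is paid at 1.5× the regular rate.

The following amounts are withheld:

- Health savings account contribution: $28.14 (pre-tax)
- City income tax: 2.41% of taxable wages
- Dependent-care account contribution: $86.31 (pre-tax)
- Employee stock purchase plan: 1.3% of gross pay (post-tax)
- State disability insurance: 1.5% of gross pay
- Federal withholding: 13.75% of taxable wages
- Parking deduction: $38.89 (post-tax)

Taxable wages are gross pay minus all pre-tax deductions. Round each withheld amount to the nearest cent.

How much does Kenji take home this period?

$766.80

Regular pay: 36 × $26.49 = $953.64
Overtime pay: 4 × $26.49 × 1.5 = $158.94
Gross pay = $953.64 + $158.94 = $1,112.58
Dependent-care account contribution: $86.31
Health savings account contribution: $28.14
Pre-tax total = $86.31 + $28.14 = $114.45
Taxable wages = $1,112.58 − $114.45 = $998.13
Federal withholding: $998.13 × 0.1375 = $137.24
City income tax: $998.13 × 0.0241 = $24.05
State disability insurance: $1,112.58 × 0.015 = $16.69
Parking deduction: $38.89
Employee stock purchase plan: $1,112.58 × 0.013 = $14.46
Total deductions = $86.31 + $28.14 + $137.24 + $24.05 + $16.69 + $38.89 + $14.46 = $345.78
Net pay = $1,112.58 − $345.78 = $766.80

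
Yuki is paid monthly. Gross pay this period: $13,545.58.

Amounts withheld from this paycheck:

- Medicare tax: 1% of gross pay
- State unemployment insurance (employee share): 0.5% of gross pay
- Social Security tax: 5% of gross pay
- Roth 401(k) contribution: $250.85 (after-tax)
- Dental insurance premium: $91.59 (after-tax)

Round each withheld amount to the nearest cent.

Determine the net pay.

$12,322.67

State unemployment insurance (employee share): $13,545.58 × 0.005 = $67.73
Medicare tax: $13,545.58 × 0.01 = $135.46
Social Security tax: $13,545.58 × 0.05 = $677.28
Roth 401(k) contribution: $250.85
Dental insurance premium: $91.59
Total deductions = $67.73 + $135.46 + $677.28 + $250.85 + $91.59 = $1,222.91
Net pay = $13,545.58 − $1,222.91 = $12,322.67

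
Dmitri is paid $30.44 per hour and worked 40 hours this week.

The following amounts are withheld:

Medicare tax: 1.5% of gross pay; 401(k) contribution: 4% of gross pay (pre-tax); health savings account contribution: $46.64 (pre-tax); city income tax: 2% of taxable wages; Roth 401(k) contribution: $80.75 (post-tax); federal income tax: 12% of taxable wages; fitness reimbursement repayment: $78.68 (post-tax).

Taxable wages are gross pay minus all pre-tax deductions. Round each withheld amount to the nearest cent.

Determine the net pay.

Gross pay: 40 × $30.44 = $1,217.60
401(k) contribution: $1,217.60 × 0.04 = $48.70
Health savings account contribution: $46.64
Pre-tax total = $48.70 + $46.64 = $95.34
Taxable wages = $1,217.60 − $95.34 = $1,122.26
Federal income tax: $1,122.26 × 0.12 = $134.67
City income tax: $1,122.26 × 0.02 = $22.45
Medicare tax: $1,217.60 × 0.015 = $18.26
Fitness reimbursement repayment: $78.68
Roth 401(k) contribution: $80.75
Total deductions = $48.70 + $46.64 + $134.67 + $22.45 + $18.26 + $78.68 + $80.75 = $430.15
Net pay = $1,217.60 − $430.15 = $787.45

$787.45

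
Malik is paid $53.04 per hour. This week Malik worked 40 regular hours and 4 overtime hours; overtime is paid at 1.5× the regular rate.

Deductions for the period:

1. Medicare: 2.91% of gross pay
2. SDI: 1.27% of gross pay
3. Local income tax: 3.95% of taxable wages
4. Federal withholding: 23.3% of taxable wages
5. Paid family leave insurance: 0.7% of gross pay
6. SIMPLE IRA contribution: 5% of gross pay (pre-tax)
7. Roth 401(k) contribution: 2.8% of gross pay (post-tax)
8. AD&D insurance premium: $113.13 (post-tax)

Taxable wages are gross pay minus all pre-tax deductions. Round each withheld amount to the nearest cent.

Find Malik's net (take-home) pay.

Regular pay: 40 × $53.04 = $2121.60
Overtime pay: 4 × $53.04 × 1.5 = $318.24
Gross pay = $2121.60 + $318.24 = $2439.84
SIMPLE IRA contribution: $2439.84 × 0.05 = $121.99
Taxable wages = $2439.84 − $121.99 = $2317.85
Local income tax: $2317.85 × 0.0395 = $91.56
Federal withholding: $2317.85 × 0.233 = $540.06
Medicare: $2439.84 × 0.0291 = $71.00
SDI: $2439.84 × 0.0127 = $30.99
Paid family leave insurance: $2439.84 × 0.007 = $17.08
AD&D insurance premium: $113.13
Roth 401(k) contribution: $2439.84 × 0.028 = $68.32
Total deductions = $121.99 + $91.56 + $540.06 + $71.00 + $30.99 + $17.08 + $113.13 + $68.32 = $1054.13
Net pay = $2439.84 − $1054.13 = $1385.71

$1385.71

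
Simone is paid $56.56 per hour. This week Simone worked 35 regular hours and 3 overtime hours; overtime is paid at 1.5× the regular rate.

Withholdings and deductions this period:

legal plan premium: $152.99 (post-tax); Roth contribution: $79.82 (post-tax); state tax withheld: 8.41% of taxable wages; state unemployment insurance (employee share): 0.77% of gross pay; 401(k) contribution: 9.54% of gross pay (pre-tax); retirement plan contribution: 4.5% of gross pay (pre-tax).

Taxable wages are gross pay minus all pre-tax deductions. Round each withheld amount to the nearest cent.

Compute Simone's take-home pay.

$1,508.92

Regular pay: 35 × $56.56 = $1,979.60
Overtime pay: 3 × $56.56 × 1.5 = $254.52
Gross pay = $1,979.60 + $254.52 = $2,234.12
Retirement plan contribution: $2,234.12 × 0.045 = $100.54
401(k) contribution: $2,234.12 × 0.0954 = $213.14
Pre-tax total = $100.54 + $213.14 = $313.68
Taxable wages = $2,234.12 − $313.68 = $1,920.44
State tax withheld: $1,920.44 × 0.0841 = $161.51
State unemployment insurance (employee share): $2,234.12 × 0.0077 = $17.20
Roth contribution: $79.82
Legal plan premium: $152.99
Total deductions = $100.54 + $213.14 + $161.51 + $17.20 + $79.82 + $152.99 = $725.20
Net pay = $2,234.12 − $725.20 = $1,508.92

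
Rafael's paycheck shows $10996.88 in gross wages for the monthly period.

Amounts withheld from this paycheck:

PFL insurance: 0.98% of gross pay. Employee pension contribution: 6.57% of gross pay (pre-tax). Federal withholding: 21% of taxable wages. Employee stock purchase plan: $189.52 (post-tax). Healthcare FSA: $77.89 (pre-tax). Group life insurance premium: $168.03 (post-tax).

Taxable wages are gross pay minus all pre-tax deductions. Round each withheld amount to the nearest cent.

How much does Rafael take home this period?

$7589.91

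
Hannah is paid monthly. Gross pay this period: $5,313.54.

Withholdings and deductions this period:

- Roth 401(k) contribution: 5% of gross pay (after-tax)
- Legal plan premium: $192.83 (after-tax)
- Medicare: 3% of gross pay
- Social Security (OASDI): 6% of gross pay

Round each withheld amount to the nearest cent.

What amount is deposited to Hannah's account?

$4,376.81

Medicare: $5,313.54 × 0.03 = $159.41
Social Security (OASDI): $5,313.54 × 0.06 = $318.81
Roth 401(k) contribution: $5,313.54 × 0.05 = $265.68
Legal plan premium: $192.83
Total deductions = $159.41 + $318.81 + $265.68 + $192.83 = $936.73
Net pay = $5,313.54 − $936.73 = $4,376.81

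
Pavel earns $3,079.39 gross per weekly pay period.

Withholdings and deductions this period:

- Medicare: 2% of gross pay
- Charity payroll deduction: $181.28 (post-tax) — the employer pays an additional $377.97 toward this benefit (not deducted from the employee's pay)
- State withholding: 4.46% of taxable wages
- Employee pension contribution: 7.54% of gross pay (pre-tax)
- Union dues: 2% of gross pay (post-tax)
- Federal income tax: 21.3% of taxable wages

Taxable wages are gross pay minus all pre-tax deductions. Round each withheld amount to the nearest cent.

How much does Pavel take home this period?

$1,809.30

Employee pension contribution: $3,079.39 × 0.0754 = $232.19
Taxable wages = $3,079.39 − $232.19 = $2,847.20
State withholding: $2,847.20 × 0.0446 = $126.99
Federal income tax: $2,847.20 × 0.213 = $606.45
Medicare: $3,079.39 × 0.02 = $61.59
Union dues: $3,079.39 × 0.02 = $61.59
Charity payroll deduction: $181.28
(Employer's $377.97 toward charity payroll deduction is not withheld from the employee.)
Total deductions = $232.19 + $126.99 + $606.45 + $61.59 + $61.59 + $181.28 = $1,270.09
Net pay = $3,079.39 − $1,270.09 = $1,809.30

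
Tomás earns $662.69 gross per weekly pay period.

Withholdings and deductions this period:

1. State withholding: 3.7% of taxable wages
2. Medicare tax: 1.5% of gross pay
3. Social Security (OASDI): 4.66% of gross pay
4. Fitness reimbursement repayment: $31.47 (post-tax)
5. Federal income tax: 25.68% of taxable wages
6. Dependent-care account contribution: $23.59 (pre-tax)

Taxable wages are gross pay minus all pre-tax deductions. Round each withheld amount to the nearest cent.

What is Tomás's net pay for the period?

Dependent-care account contribution: $23.59
Taxable wages = $662.69 − $23.59 = $639.10
State withholding: $639.10 × 0.037 = $23.65
Federal income tax: $639.10 × 0.2568 = $164.12
Medicare tax: $662.69 × 0.015 = $9.94
Social Security (OASDI): $662.69 × 0.0466 = $30.88
Fitness reimbursement repayment: $31.47
Total deductions = $23.59 + $23.65 + $164.12 + $9.94 + $30.88 + $31.47 = $283.65
Net pay = $662.69 − $283.65 = $379.04

$379.04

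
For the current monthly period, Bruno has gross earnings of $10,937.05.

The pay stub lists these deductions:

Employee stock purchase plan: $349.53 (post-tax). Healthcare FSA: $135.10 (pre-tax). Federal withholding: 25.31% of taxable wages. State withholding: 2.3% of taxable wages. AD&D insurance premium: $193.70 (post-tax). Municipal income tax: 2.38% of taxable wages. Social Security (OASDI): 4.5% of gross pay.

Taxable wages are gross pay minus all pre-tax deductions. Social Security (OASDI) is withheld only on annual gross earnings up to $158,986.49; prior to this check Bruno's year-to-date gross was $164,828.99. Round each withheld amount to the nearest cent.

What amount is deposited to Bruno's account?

$7,019.22

Healthcare FSA: $135.10
Taxable wages = $10,937.05 − $135.10 = $10,801.95
State withholding: $10,801.95 × 0.023 = $248.44
Municipal income tax: $10,801.95 × 0.0238 = $257.09
Federal withholding: $10,801.95 × 0.2531 = $2,733.97
Social Security (OASDI): annual cap $158,986.49 already reached (YTD $164,828.99), so $0.00
AD&D insurance premium: $193.70
Employee stock purchase plan: $349.53
Total deductions = $135.10 + $248.44 + $257.09 + $2,733.97 + $0.00 + $193.70 + $349.53 = $3,917.83
Net pay = $10,937.05 − $3,917.83 = $7,019.22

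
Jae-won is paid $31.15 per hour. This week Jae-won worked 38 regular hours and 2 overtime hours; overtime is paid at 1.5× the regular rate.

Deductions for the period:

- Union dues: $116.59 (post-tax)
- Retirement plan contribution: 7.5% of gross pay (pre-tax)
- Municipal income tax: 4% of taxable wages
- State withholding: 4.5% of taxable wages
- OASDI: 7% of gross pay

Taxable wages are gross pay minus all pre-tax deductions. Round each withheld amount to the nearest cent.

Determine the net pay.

$874.96

Regular pay: 38 × $31.15 = $1,183.70
Overtime pay: 2 × $31.15 × 1.5 = $93.45
Gross pay = $1,183.70 + $93.45 = $1,277.15
Retirement plan contribution: $1,277.15 × 0.075 = $95.79
Taxable wages = $1,277.15 − $95.79 = $1,181.36
State withholding: $1,181.36 × 0.045 = $53.16
Municipal income tax: $1,181.36 × 0.04 = $47.25
OASDI: $1,277.15 × 0.07 = $89.40
Union dues: $116.59
Total deductions = $95.79 + $53.16 + $47.25 + $89.40 + $116.59 = $402.19
Net pay = $1,277.15 − $402.19 = $874.96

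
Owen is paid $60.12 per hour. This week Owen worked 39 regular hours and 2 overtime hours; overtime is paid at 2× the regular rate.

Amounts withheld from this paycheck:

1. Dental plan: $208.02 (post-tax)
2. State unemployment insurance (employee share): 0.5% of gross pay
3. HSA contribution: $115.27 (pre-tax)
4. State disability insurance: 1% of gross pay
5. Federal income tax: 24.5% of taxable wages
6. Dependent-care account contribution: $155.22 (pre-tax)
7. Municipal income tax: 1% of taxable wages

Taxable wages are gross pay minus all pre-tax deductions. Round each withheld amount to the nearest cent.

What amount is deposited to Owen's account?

Regular pay: 39 × $60.12 = $2,344.68
Overtime pay: 2 × $60.12 × 2 = $240.48
Gross pay = $2,344.68 + $240.48 = $2,585.16
HSA contribution: $115.27
Dependent-care account contribution: $155.22
Pre-tax total = $115.27 + $155.22 = $270.49
Taxable wages = $2,585.16 − $270.49 = $2,314.67
Federal income tax: $2,314.67 × 0.245 = $567.09
Municipal income tax: $2,314.67 × 0.01 = $23.15
State disability insurance: $2,585.16 × 0.01 = $25.85
State unemployment insurance (employee share): $2,585.16 × 0.005 = $12.93
Dental plan: $208.02
Total deductions = $115.27 + $155.22 + $567.09 + $23.15 + $25.85 + $12.93 + $208.02 = $1,107.53
Net pay = $2,585.16 − $1,107.53 = $1,477.63

$1,477.63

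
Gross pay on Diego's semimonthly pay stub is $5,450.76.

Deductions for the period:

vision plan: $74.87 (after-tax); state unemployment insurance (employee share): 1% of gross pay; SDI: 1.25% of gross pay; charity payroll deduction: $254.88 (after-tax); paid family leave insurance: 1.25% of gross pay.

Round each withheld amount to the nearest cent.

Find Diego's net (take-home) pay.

$4,930.24

Paid family leave insurance: $5,450.76 × 0.0125 = $68.13
SDI: $5,450.76 × 0.0125 = $68.13
State unemployment insurance (employee share): $5,450.76 × 0.01 = $54.51
Charity payroll deduction: $254.88
Vision plan: $74.87
Total deductions = $68.13 + $68.13 + $54.51 + $254.88 + $74.87 = $520.52
Net pay = $5,450.76 − $520.52 = $4,930.24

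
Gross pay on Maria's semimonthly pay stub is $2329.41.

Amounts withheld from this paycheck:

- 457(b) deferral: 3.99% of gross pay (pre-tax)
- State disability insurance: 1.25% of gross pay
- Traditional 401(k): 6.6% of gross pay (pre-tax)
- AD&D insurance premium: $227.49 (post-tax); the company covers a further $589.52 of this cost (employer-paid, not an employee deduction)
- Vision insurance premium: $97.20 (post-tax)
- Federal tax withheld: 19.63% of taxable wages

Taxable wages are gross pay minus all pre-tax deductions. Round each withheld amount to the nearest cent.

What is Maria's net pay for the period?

Traditional 401(k): $2329.41 × 0.066 = $153.74
457(b) deferral: $2329.41 × 0.0399 = $92.94
Pre-tax total = $153.74 + $92.94 = $246.68
Taxable wages = $2329.41 − $246.68 = $2082.73
Federal tax withheld: $2082.73 × 0.1963 = $408.84
State disability insurance: $2329.41 × 0.0125 = $29.12
AD&D insurance premium: $227.49
Vision insurance premium: $97.20
(Employer's $589.52 toward AD&D insurance premium is not withheld from the employee.)
Total deductions = $153.74 + $92.94 + $408.84 + $29.12 + $227.49 + $97.20 = $1009.33
Net pay = $2329.41 − $1009.33 = $1320.08

$1320.08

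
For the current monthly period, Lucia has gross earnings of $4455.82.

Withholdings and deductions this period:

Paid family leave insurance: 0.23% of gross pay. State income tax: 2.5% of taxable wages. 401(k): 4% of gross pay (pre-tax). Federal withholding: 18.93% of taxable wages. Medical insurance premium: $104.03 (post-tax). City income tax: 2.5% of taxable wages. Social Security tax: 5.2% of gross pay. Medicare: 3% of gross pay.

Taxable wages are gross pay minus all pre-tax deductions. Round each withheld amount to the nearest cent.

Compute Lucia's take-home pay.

$2774.31

401(k): $4455.82 × 0.04 = $178.23
Taxable wages = $4455.82 − $178.23 = $4277.59
City income tax: $4277.59 × 0.025 = $106.94
Federal withholding: $4277.59 × 0.1893 = $809.75
State income tax: $4277.59 × 0.025 = $106.94
Medicare: $4455.82 × 0.03 = $133.67
Social Security tax: $4455.82 × 0.052 = $231.70
Paid family leave insurance: $4455.82 × 0.0023 = $10.25
Medical insurance premium: $104.03
Total deductions = $178.23 + $106.94 + $809.75 + $106.94 + $133.67 + $231.70 + $10.25 + $104.03 = $1681.51
Net pay = $4455.82 − $1681.51 = $2774.31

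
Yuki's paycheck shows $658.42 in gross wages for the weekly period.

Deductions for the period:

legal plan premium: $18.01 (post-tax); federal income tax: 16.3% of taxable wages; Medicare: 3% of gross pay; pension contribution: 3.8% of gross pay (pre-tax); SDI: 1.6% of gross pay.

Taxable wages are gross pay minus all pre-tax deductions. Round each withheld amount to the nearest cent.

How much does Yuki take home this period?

Pension contribution: $658.42 × 0.038 = $25.02
Taxable wages = $658.42 − $25.02 = $633.40
Federal income tax: $633.40 × 0.163 = $103.24
Medicare: $658.42 × 0.03 = $19.75
SDI: $658.42 × 0.016 = $10.53
Legal plan premium: $18.01
Total deductions = $25.02 + $103.24 + $19.75 + $10.53 + $18.01 = $176.55
Net pay = $658.42 − $176.55 = $481.87

$481.87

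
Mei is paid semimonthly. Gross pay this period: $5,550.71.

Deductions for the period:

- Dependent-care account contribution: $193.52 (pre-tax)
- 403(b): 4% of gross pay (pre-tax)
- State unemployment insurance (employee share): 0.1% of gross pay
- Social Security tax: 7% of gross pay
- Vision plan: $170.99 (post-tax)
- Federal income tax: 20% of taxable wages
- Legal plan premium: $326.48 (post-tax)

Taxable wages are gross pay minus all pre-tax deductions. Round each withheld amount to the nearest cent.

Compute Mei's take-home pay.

$3,216.56

403(b): $5,550.71 × 0.04 = $222.03
Dependent-care account contribution: $193.52
Pre-tax total = $222.03 + $193.52 = $415.55
Taxable wages = $5,550.71 − $415.55 = $5,135.16
Federal income tax: $5,135.16 × 0.2 = $1,027.03
Social Security tax: $5,550.71 × 0.07 = $388.55
State unemployment insurance (employee share): $5,550.71 × 0.001 = $5.55
Vision plan: $170.99
Legal plan premium: $326.48
Total deductions = $222.03 + $193.52 + $1,027.03 + $388.55 + $5.55 + $170.99 + $326.48 = $2,334.15
Net pay = $5,550.71 − $2,334.15 = $3,216.56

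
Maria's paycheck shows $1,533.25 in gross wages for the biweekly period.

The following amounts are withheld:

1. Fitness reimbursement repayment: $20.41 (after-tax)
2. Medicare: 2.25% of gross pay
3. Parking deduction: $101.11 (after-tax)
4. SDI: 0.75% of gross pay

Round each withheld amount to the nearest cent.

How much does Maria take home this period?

SDI: $1,533.25 × 0.0075 = $11.50
Medicare: $1,533.25 × 0.0225 = $34.50
Parking deduction: $101.11
Fitness reimbursement repayment: $20.41
Total deductions = $11.50 + $34.50 + $101.11 + $20.41 = $167.52
Net pay = $1,533.25 − $167.52 = $1,365.73

$1,365.73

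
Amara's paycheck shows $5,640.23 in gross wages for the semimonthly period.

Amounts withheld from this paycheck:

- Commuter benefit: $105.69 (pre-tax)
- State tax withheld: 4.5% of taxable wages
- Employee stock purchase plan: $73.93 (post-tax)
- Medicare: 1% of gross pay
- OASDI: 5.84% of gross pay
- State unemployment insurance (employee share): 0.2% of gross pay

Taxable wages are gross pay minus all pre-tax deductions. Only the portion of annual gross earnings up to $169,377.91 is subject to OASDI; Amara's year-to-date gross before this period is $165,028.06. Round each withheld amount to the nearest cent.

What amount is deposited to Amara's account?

Commuter benefit: $105.69
Taxable wages = $5,640.23 − $105.69 = $5,534.54
State tax withheld: $5,534.54 × 0.045 = $249.05
State unemployment insurance (employee share): $5,640.23 × 0.002 = $11.28
Medicare: $5,640.23 × 0.01 = $56.40
OASDI: only $169,377.91 − $165,028.06 = $4,349.85 of this check is subject → $4,349.85 × 0.0584 = $254.03
Employee stock purchase plan: $73.93
Total deductions = $105.69 + $249.05 + $11.28 + $56.40 + $254.03 + $73.93 = $750.38
Net pay = $5,640.23 − $750.38 = $4,889.85

$4,889.85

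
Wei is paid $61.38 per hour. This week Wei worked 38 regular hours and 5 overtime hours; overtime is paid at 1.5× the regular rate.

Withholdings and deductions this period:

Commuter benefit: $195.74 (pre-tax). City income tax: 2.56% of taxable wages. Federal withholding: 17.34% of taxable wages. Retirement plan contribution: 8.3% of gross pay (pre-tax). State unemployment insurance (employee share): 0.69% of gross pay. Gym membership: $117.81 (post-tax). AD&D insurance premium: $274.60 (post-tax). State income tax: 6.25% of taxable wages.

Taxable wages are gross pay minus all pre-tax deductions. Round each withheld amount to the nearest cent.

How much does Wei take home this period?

$1,335.06

Regular pay: 38 × $61.38 = $2,332.44
Overtime pay: 5 × $61.38 × 1.5 = $460.35
Gross pay = $2,332.44 + $460.35 = $2,792.79
Retirement plan contribution: $2,792.79 × 0.083 = $231.80
Commuter benefit: $195.74
Pre-tax total = $231.80 + $195.74 = $427.54
Taxable wages = $2,792.79 − $427.54 = $2,365.25
State income tax: $2,365.25 × 0.0625 = $147.83
City income tax: $2,365.25 × 0.0256 = $60.55
Federal withholding: $2,365.25 × 0.1734 = $410.13
State unemployment insurance (employee share): $2,792.79 × 0.0069 = $19.27
Gym membership: $117.81
AD&D insurance premium: $274.60
Total deductions = $231.80 + $195.74 + $147.83 + $60.55 + $410.13 + $19.27 + $117.81 + $274.60 = $1,457.73
Net pay = $2,792.79 − $1,457.73 = $1,335.06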